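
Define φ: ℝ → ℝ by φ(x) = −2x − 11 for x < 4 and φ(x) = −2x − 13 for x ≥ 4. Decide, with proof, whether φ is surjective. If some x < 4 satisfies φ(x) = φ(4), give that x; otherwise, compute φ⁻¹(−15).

2

Both pieces are strictly decreasing (slopes −2 and −2), so each is injective on its own interval.
The left piece maps (−∞, 4) onto (−19, ∞); the right piece maps [4, ∞) onto (−∞, −21].
The union (−19, ∞) ∪ (−∞, −21] omits the interval between −19 and −21; in particular −19 has no preimage. So φ is not surjective.
Because the two images are disjoint, no x < 4 has φ(x) = φ(4), so we compute φ⁻¹(−15): −15 lies in (−19, ∞), so solve −2x − 11 = −15: x = (−15 + 11)/(−2) = 2.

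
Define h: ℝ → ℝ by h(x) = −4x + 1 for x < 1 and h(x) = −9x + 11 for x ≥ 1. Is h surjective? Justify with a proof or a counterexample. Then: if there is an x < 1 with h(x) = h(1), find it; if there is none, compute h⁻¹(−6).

Both pieces are strictly decreasing (slopes −4 and −9), so each is injective on its own interval.
The left piece maps (−∞, 1) onto (−3, ∞); the right piece maps [1, ∞) onto (−∞, 2].
The union (−3, ∞) ∪ (−∞, 2] covers ℝ, so h is surjective.
For the follow-up: the images overlap, so an x < 1 with h(x) = h(1) exists. h(1) = 2; solving −4x + 1 = 2 for x < 1 gives x = (2 − 1)/(−4) = −1/4.

-1/4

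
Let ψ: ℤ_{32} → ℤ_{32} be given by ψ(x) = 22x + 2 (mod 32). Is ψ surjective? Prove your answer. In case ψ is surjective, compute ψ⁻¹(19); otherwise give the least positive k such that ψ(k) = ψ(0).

By definition, surjectivity means every element of the codomain has a preimage under ψ.
Since gcd(22, 32) = 2, we have 22x ≡ 0 (mod 2) for all x, so ψ(x) ≡ 0 (mod 2).
But 1 ≢ 0 (mod 2), so 1 ∈ ℤ_{32} has no preimage. Therefore ψ is not surjective.
Since ψ is not surjective, we find the least positive k with ψ(k) = ψ(0): this means 22k ≡ 0 (mod 32), i.e. 32 ∣ 22k. Since gcd(22, 32) = 2, dividing through by 2 this holds exactly when 16 ∣ 11k, and as gcd(11, 16) = 1, exactly when 16 ∣ k.
The smallest positive such k is 16.

16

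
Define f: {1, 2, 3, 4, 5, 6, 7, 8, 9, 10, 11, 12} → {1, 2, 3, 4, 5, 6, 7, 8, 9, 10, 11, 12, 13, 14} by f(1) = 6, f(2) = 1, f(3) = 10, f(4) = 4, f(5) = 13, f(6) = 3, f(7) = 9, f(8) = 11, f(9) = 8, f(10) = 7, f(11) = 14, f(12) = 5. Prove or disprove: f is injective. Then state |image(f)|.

12

The values f(1), …, f(12) are 6, 1, 10, 4, 13, 3, 9, 11, 8, 7, 14, 5 — all distinct.
So f(u) = f(v) only when u = v, and f is injective.
The image of f is {1, 3, 4, 5, 6, 7, 8, 9, 10, 11, 13, 14}, which has 12 elements.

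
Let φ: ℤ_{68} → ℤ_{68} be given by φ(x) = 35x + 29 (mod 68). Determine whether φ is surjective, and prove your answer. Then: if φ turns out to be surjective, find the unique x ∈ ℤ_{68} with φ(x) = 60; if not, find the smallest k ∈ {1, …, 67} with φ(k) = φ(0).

65

Since gcd(35, 68) = 1, 35 is invertible modulo 68. Euclid's algorithm: 68 = 1·35 + 33, 35 = 1·33 + 2, 33 = 16·2 + 1; back-substituting gives 1 = 35·35 − 18·68, so 35⁻¹ ≡ 35 (mod 68).
For any y ∈ ℤ_{68}, x = 35(y − 29) mod 68 satisfies φ(x) = 35·35(y − 29) + 29 ≡ y (since 35·35 ≡ 1 mod 68). So every y has a preimage.
Therefore φ is surjective.
Since φ is surjective, we find φ⁻¹(60): we need 35x ≡ 60 − 29 ≡ 31 (mod 68). Using 35⁻¹ = 35: x ≡ 35·31 = 1085 = 15·68 + 65, so x = 65.
Check: φ(65) = 35·65 + 29 = 2304 = 33·68 + 60 ≡ 60 (mod 68).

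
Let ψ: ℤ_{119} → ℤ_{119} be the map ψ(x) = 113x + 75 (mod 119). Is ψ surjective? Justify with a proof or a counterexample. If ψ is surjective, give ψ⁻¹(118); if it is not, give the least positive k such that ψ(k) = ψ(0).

92

Since gcd(113, 119) = 1, 113 is invertible modulo 119. Euclid's algorithm: 119 = 1·113 + 6, 113 = 18·6 + 5, 6 = 1·5 + 1; back-substituting gives 1 = 99·113 − 94·119, so 113⁻¹ ≡ 99 (mod 119).
For any y ∈ ℤ_{119}, x = 99(y − 75) mod 119 satisfies ψ(x) = 113·99(y − 75) + 75 ≡ y (since 113·99 ≡ 1 mod 119). So every y has a preimage.
So ψ is surjective.
Since ψ is surjective, we find ψ⁻¹(118): we need 113x ≡ 118 − 75 ≡ 43 (mod 119). Using 113⁻¹ = 99: x ≡ 99·43 = 4257 = 35·119 + 92, so x = 92.
Check: ψ(92) = 113·92 + 75 = 10471 = 87·119 + 118 ≡ 118 (mod 119).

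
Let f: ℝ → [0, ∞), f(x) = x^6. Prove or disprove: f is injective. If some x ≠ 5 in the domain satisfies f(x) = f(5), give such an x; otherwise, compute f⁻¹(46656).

-5

f(5) = 15625 = (−5)^6 = f(−5) (since 6 is even), with 5 ≠ −5. So f is not injective.
For the follow-up, such an x exists: taking x = −5 ∈ ℝ gives f(−5) = 15625 = f(5) with −5 ≠ 5.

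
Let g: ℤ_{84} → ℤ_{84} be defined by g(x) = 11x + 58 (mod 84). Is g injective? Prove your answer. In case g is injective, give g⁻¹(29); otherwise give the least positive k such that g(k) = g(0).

5

If g(s) = g(t), then 11s ≡ 11t (mod 84). Because gcd(11, 84) = 1, we may cancel 11 to get s ≡ t (mod 84).
Hence g is injective.
We now compute 11⁻¹ mod 84 explicitly. Euclid's algorithm: 84 = 7·11 + 7, 11 = 1·7 + 4, 7 = 1·4 + 3, 4 = 1·3 + 1; back-substituting gives 1 = 23·11 − 3·84, so 11⁻¹ ≡ 23 (mod 84).
Since g is injective, we compute g⁻¹(29): solve 11x + 58 ≡ 29 (mod 84), i.e. 11x ≡ 55 (mod 84).
Multiplying by 11⁻¹ = 23 gives x ≡ 23·55 = 1265 = 15·84 + 5 ≡ 5 (mod 84).
Check: g(5) = 11·5 + 58 = 113 = 1·84 + 29 ≡ 29 (mod 84).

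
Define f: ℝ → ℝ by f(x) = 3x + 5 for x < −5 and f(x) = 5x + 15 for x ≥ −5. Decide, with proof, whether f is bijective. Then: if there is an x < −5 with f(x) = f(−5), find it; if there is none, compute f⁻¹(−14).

-19/3

Both pieces are strictly increasing (slopes 3 and 5), so each is injective on its own interval.
The left piece maps (−∞, −5) onto (−∞, −10); the right piece maps [−5, ∞) onto [−10, ∞).
Since −10 = −10, the images partition ℝ: f is injective and surjective, hence bijective.
Because the two images are disjoint, no x < −5 has f(x) = f(−5), so we compute f⁻¹(−14): −14 lies in (−∞, −10), so solve 3x + 5 = −14: x = (−14 − 5)/3 = −19/3.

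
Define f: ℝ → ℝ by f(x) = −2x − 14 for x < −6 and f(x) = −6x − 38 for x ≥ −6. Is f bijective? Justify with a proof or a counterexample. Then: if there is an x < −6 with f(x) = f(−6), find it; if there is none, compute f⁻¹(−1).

Both pieces are strictly decreasing (slopes −2 and −6), so each is injective on its own interval.
The left piece maps (−∞, −6) onto (−2, ∞); the right piece maps [−6, ∞) onto (−∞, −2].
Since −2 = −2, the images partition ℝ: f is injective and surjective, hence bijective.
Because the two images are disjoint, no x < −6 has f(x) = f(−6), so we compute f⁻¹(−1): −1 lies in (−2, ∞), so solve −2x − 14 = −1: x = (−1 + 14)/(−2) = −13/2.

-13/2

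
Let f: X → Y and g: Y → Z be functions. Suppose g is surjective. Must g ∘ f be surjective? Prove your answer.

No. Take X = {0}, Y = Z = {0, 1, 2, 3, 4}, f(0) = 0, and g = identity (surjective).
Then (g ∘ f)(0) = 0, and 4 ∈ Z has no preimage under g ∘ f, so g ∘ f is not surjective.

not surjective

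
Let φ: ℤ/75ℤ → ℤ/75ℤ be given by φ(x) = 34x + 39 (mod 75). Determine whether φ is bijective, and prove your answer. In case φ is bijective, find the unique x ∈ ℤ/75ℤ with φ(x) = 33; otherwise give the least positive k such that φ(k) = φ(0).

By definition, injectivity means: for all x_1, x_2 in the domain, φ(x_1) = φ(x_2) implies x_1 = x_2.
If φ(x_1) = φ(x_2), then 34x_1 ≡ 34x_2 (mod 75). Because gcd(34, 75) = 1, we may cancel 34 to get x_1 ≡ x_2 (mod 75).
We now compute 34⁻¹ mod 75 explicitly. Euclid's algorithm: 75 = 2·34 + 7, 34 = 4·7 + 6, 7 = 1·6 + 1; back-substituting gives 1 = 64·34 − 29·75, so 34⁻¹ ≡ 64 (mod 75).
For any y ∈ ℤ/75ℤ, x = 64(y − 39) mod 75 satisfies φ(x) = 34·64(y − 39) + 39 ≡ y (since 34·64 ≡ 1 mod 75). So every y has a preimage.
So φ is bijective.
Since φ is bijective, we find φ⁻¹(33): we need 34x ≡ 33 − 39 ≡ 69 (mod 75). Using 34⁻¹ = 64: x ≡ 64·69 = 4416 = 58·75 + 66, so x = 66.
Check: φ(66) = 34·66 + 39 = 2283 = 30·75 + 33 ≡ 33 (mod 75).

66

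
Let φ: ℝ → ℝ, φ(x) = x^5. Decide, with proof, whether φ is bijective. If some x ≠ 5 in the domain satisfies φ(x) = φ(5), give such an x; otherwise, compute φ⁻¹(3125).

On ℝ, x ↦ x^5 is strictly increasing (injective) and for any y ∈ ℝ the 5th root y^{1/5} lies in ℝ (surjective). So φ is bijective.
Since x ↦ x^5 is strictly increasing on ℝ, it is injective there, so no x ≠ 5 in the domain has φ(x) = φ(5). We therefore compute φ⁻¹(3125) = 3125^{1/5} = 5 (indeed 5^5 = 3125).

5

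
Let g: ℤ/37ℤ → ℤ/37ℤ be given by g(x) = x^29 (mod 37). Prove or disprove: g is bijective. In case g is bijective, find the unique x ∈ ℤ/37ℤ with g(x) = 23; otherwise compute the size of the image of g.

8

Since 37 is prime, the nonzero elements of ℤ/37ℤ form a cyclic group of order 36.
As gcd(29, 36) = 1, raising to the 29th power is a bijection on this group: if x_1^29 ≡ x_2^29 then (x_1x_2^{−1})^29 = 1, and the only element of order dividing gcd(29, 36) = 1 is 1, so x_1 = x_2.
With g(0) = 0 this makes g injective on all of ℤ/37ℤ, hence bijective (finite equal-size domain and codomain). In particular g is bijective.
Since g is bijective, we find the preimage of 23. The inverse of x ↦ x^29 on (ℤ/37ℤ)^× is x ↦ x^5, because 29·5 = 145 = 4·36 + 1 ≡ 1 (mod 36) and x^{36} = 1 for x ≠ 0 (Fermat). So g⁻¹(23) = 23^5 mod 37.
Repeated squaring mod 37: 23^1 ≡ 23, 23^2 ≡ 23² = 529 ≡ 11, 23^4 ≡ 11² = 121 ≡ 10. Since 5 = 4 + 1, 23^5 ≡ 10·23: 10·23 = 230 ≡ 8. So 23^5 ≡ 8 (mod 37).
Hence g⁻¹(23) = 8.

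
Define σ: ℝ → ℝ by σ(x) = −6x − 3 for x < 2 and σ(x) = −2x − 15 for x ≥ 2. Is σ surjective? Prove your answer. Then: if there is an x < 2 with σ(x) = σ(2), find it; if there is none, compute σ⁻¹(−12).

Both pieces are strictly decreasing (slopes −6 and −2), so each is injective on its own interval.
The left piece maps (−∞, 2) onto (−15, ∞); the right piece maps [2, ∞) onto (−∞, −19].
The union (−15, ∞) ∪ (−∞, −19] omits the interval between −15 and −19; in particular −15 has no preimage. So σ is not surjective.
Because the two images are disjoint, no x < 2 has σ(x) = σ(2), so we compute σ⁻¹(−12): −12 lies in (−15, ∞), so solve −6x − 3 = −12: x = (−12 + 3)/(−6) = 3/2.

3/2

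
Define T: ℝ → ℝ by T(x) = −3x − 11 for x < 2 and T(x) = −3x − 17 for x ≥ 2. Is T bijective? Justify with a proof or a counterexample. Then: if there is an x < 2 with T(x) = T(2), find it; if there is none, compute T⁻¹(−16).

5/3

Both pieces are strictly decreasing (slopes −3 and −3), so each is injective on its own interval.
The left piece maps (−∞, 2) onto (−17, ∞); the right piece maps [2, ∞) onto (−∞, −23].
The images leave a gap (−17 has no preimage), so T is not surjective, hence not bijective.
Because the two images are disjoint, no x < 2 has T(x) = T(2), so we compute T⁻¹(−16): −16 lies in (−17, ∞), so solve −3x − 11 = −16: x = (−16 + 11)/(−3) = 5/3.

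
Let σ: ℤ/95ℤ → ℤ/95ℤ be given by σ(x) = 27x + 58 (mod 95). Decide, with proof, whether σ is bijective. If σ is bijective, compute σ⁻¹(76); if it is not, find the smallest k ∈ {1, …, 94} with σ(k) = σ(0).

Suppose σ(u) = σ(v) in ℤ/95ℤ. Then 27u + 58 ≡ 27v + 58 (mod 95), thus 27(u − v) ≡ 0 (mod 95).
Since gcd(27, 95) = 1, 27 is invertible modulo 95, thus u − v ≡ 0 (mod 95), i.e. u = v.
We now compute 27⁻¹ mod 95 explicitly. Euclid's algorithm: 95 = 3·27 + 14, 27 = 1·14 + 13, 14 = 1·13 + 1; back-substituting gives 1 = 88·27 − 25·95, so 27⁻¹ ≡ 88 (mod 95).
Then y ↦ 88(y − 58) is a two-sided inverse to σ, so every y ∈ ℤ/95ℤ has a preimage.
Hence σ is bijective.
Since σ is bijective, we compute σ⁻¹(76): solve 27x + 58 ≡ 76 (mod 95), i.e. 27x ≡ 18 (mod 95).
Multiplying by 27⁻¹ = 88 gives x ≡ 88·18 = 1584 = 16·95 + 64 ≡ 64 (mod 95).
Check: σ(64) = 27·64 + 58 = 1786 = 18·95 + 76 ≡ 76 (mod 95).

64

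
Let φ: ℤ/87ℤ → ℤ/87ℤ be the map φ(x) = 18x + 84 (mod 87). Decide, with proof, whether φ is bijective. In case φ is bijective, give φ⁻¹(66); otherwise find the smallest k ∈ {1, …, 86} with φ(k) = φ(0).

29

Recall that φ is injective when φ(x_1) = φ(x_2) forces x_1 = x_2.
We have gcd(18, 87) = 3 > 1. Taking x_1 = 0 and x_2 = 29: φ(0) = 84 and φ(29) = 18·29 + 84 = 606 ≡ 84 (mod 87).
So φ(0) = φ(29) while 0 ≠ 29, hence φ is not injective, hence not bijective.
Since φ is not bijective, we find the least positive k with φ(k) = φ(0): this means 18k ≡ 0 (mod 87), i.e. 87 ∣ 18k. Since gcd(18, 87) = 3, dividing through by 3 this holds exactly when 29 ∣ 6k, and as gcd(6, 29) = 1, exactly when 29 ∣ k.
The smallest positive such k is 29.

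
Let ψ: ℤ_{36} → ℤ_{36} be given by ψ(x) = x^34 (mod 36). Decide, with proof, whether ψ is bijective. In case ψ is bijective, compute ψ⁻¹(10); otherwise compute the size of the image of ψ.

ψ(0) = 0^34 = 0.
ψ(6): Repeated squaring mod 36: 6^1 ≡ 6, 6^2 ≡ 6² = 36 ≡ 0, 6^4 ≡ 0² = 0, 6^8 ≡ 0² = 0, 6^16 ≡ 0² = 0, 6^32 ≡ 0² = 0. Since 34 = 32 + 2, 6^34 ≡ 0·0: 0·0 = 0. So 6^34 ≡ 0 (mod 36).
So ψ(0) = ψ(6) = 0 while 0 ≠ 6, thus ψ is not injective, hence not bijective.
Since ψ is not bijective, we determine |image(ψ)|. Computing x^34 mod 36 for each x (by repeated squaring, reducing mod 36 at every step), the values ψ(0), ψ(1), …, ψ(35) are: 0, 1, 16, 9, 4, 13, 0, 25, 28, 9, 28, 25, 0, 13, 4, 9, 16, 1, 0, 1, 16, 9, 4, 13, 0, 25, 28, 9, 28, 25, 0, 13, 4, 9, 16, 1.
The distinct values are {0, 1, 4, 9, 13, 16, 25, 28}; there are 8 of them.

8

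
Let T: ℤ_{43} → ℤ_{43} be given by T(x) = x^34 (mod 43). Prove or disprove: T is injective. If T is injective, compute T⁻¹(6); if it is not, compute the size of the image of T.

T(21): Repeated squaring mod 43: 21^1 ≡ 21, 21^2 ≡ 21² = 441 ≡ 11, 21^4 ≡ 11² = 121 ≡ 35, 21^8 ≡ 35² = 1225 ≡ 21, 21^16 ≡ 21² = 441 ≡ 11, 21^32 ≡ 11² = 121 ≡ 35. Since 34 = 32 + 2, 21^34 ≡ 35·11: 35·11 = 385 ≡ 41. So 21^34 ≡ 41 (mod 43).
T(22): Repeated squaring mod 43: 22^1 ≡ 22, 22^2 ≡ 22² = 484 ≡ 11, 22^4 ≡ 11² = 121 ≡ 35, 22^8 ≡ 35² = 1225 ≡ 21, 22^16 ≡ 21² = 441 ≡ 11, 22^32 ≡ 11² = 121 ≡ 35. Since 34 = 32 + 2, 22^34 ≡ 35·11: 35·11 = 385 ≡ 41. So 22^34 ≡ 41 (mod 43).
So T(21) = T(22) = 41 while 21 ≠ 22, therefore T is not injective.
Since T is not injective, we determine |image(T)|. Computing x^34 mod 43 for each x (by repeated squaring, reducing mod 43 at every step), the values T(0), T(1), …, T(42) are: 0, 1, 21, 31, 11, 10, 6, 36, 16, 15, 38, 4, 40, 17, 25, 9, 35, 13, 14, 23, 24, 41, 41, 24, 23, 14, 13, 35, 9, 25, 17, 40, 4, 38, 15, 16, 36, 6, 10, 11, 31, 21, 1.
The distinct values are {0, 1, 4, 6, 9, 10, 11, 13, 14, 15, 16, 17, 21, 23, 24, 25, 31, 35, 36, 38, 40, 41}; there are 22 of them.

22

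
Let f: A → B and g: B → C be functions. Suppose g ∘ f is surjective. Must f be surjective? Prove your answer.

No. Take A = {1, 2}, B = {1, 2, 3, 4, 5}, C = {1}, f(a) = 1 for every a ∈ A, and g(b) = 1 for every b ∈ B.
Then g ∘ f is surjective onto {1}, but 5 ∈ B has no preimage under f, so f is not surjective.

not surjective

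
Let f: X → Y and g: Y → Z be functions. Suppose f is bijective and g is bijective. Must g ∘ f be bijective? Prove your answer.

Injectivity: if g(f(a)) = g(f(b)) then f(a) = f(b) (g injective) so a = b (f injective).
Surjectivity: for c ∈ Z pick b with g(b) = c, then a with f(a) = b; then (g ∘ f)(a) = c.
Hence g ∘ f is bijective.

bijective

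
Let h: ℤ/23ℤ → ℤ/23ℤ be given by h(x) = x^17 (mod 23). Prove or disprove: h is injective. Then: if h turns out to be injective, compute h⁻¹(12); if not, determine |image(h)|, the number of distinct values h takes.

6

Since 23 is prime, the nonzero elements of ℤ/23ℤ form a cyclic group of order 22.
As gcd(17, 22) = 1, raising to the 17th power is a bijection on this group: if a^17 ≡ b^17 then (ab^{−1})^17 = 1, and the only element of order dividing gcd(17, 22) = 1 is 1, so a = b.
With h(0) = 0 this makes h injective on all of ℤ/23ℤ, hence bijective (finite equal-size domain and codomain). In particular h is injective.
Since h is injective, we find the preimage of 12. The inverse of x ↦ x^17 on (ℤ/23ℤ)^× is x ↦ x^13, because 17·13 = 221 = 10·22 + 1 ≡ 1 (mod 22) and x^{22} = 1 for x ≠ 0 (Fermat). So h⁻¹(12) = 12^13 mod 23.
Repeated squaring mod 23: 12^1 ≡ 12, 12^2 ≡ 12² = 144 ≡ 6, 12^4 ≡ 6² = 36 ≡ 13, 12^8 ≡ 13² = 169 ≡ 8. Since 13 = 8 + 4 + 1, 12^13 ≡ 8·13·12: 8·13 = 104 ≡ 12, then 12·12 = 144 ≡ 6. So 12^13 ≡ 6 (mod 23).
Hence h⁻¹(12) = 6.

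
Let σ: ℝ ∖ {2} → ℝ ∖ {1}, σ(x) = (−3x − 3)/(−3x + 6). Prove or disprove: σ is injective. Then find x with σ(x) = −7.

Suppose σ(a) = σ(b). Cross-multiplying: (−3a − 3)(−3b + 6) = (−3b − 3)(−3a + 6).
Expanding both sides and cancelling the symmetric terms leaves −27·(a − b) = 0. Since −27 ≠ 0, a = b. Thus σ is injective.
Solving σ(x) = −7: cross-multiplying gives −3x − 3 = −7(−3x + 6), which rearranges to −24x = −39, so x = 13/8.

13/8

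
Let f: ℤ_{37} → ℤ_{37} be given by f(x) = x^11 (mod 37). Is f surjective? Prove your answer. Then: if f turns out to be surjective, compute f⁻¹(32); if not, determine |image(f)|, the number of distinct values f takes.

Since 37 is prime, the nonzero elements of ℤ_{37} form a cyclic group of order 36.
As gcd(11, 36) = 1, raising to the 11th power is a bijection on this group: if s^11 ≡ t^11 then (st^{−1})^11 = 1, and the only element of order dividing gcd(11, 36) = 1 is 1, so s = t.
With f(0) = 0 this makes f injective on all of ℤ_{37}, hence bijective (finite equal-size domain and codomain). In particular f is surjective.
Since f is surjective, we find the preimage of 32. The inverse of x ↦ x^11 on (ℤ_{37})^× is x ↦ x^23, because 11·23 = 253 = 7·36 + 1 ≡ 1 (mod 36) and x^{36} = 1 for x ≠ 0 (Fermat). So f⁻¹(32) = 32^23 mod 37.
Repeated squaring mod 37: 32^1 ≡ 32, 32^2 ≡ 32² = 1024 ≡ 25, 32^4 ≡ 25² = 625 ≡ 33, 32^8 ≡ 33² = 1089 ≡ 16, 32^16 ≡ 16² = 256 ≡ 34. Since 23 = 16 + 4 + 2 + 1, 32^23 ≡ 34·33·25·32: 34·33 = 1122 ≡ 12, then 12·25 = 300 ≡ 4, then 4·32 = 128 ≡ 17. So 32^23 ≡ 17 (mod 37).
Hence f⁻¹(32) = 17.

17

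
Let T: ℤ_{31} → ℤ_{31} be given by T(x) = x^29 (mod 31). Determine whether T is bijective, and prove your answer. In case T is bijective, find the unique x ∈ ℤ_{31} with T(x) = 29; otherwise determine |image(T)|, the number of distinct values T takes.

15

Since 31 is prime, the nonzero elements of ℤ_{31} form a cyclic group of order 30.
As gcd(29, 30) = 1, raising to the 29th power is a bijection on this group: if a^29 ≡ b^29 then (ab^{−1})^29 = 1, and the only element of order dividing gcd(29, 30) = 1 is 1, so a = b.
With T(0) = 0 this makes T injective on all of ℤ_{31}, hence bijective (finite equal-size domain and codomain). In particular T is bijective.
Since T is bijective, we find the preimage of 29. The inverse of x ↦ x^29 on (ℤ_{31})^× is x ↦ x^29, because 29·29 = 841 = 28·30 + 1 ≡ 1 (mod 30) and x^{30} = 1 for x ≠ 0 (Fermat). So T⁻¹(29) = 29^29 mod 31.
Repeated squaring mod 31: 29^1 ≡ 29, 29^2 ≡ 29² = 841 ≡ 4, 29^4 ≡ 4² = 16, 29^8 ≡ 16² = 256 ≡ 8, 29^16 ≡ 8² = 64 ≡ 2. Since 29 = 16 + 8 + 4 + 1, 29^29 ≡ 2·8·16·29: 2·8 = 16, then 16·16 = 256 ≡ 8, then 8·29 = 232 ≡ 15. So 29^29 ≡ 15 (mod 31).
Hence T⁻¹(29) = 15.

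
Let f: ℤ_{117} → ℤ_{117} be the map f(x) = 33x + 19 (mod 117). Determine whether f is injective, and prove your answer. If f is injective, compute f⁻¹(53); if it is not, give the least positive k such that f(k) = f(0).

39

We have gcd(33, 117) = 3 > 1. Taking a = 0 and b = 39: f(0) = 19 and f(39) = 33·39 + 19 = 1306 ≡ 19 (mod 117).
So f(0) = f(39) while 0 ≠ 39, so f is not injective.
Since f is not injective, we find the least positive k with f(k) = f(0): this means 33k ≡ 0 (mod 117), i.e. 117 ∣ 33k. Since gcd(33, 117) = 3, dividing through by 3 this holds exactly when 39 ∣ 11k, and as gcd(11, 39) = 1, exactly when 39 ∣ k.
The smallest positive such k is 39.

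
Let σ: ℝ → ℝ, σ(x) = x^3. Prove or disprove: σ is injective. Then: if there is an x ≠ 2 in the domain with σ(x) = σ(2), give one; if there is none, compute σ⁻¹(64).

On ℝ, x ↦ x^3 is strictly increasing (since 3 is odd), so σ(u) = σ(v) forces u = v. Therefore σ is injective.
Since x ↦ x^3 is strictly increasing on ℝ, it is injective there, so no x ≠ 2 in the domain has σ(x) = σ(2). We therefore compute σ⁻¹(64) = 64^{1/3} = 4 (indeed 4^3 = 64).

4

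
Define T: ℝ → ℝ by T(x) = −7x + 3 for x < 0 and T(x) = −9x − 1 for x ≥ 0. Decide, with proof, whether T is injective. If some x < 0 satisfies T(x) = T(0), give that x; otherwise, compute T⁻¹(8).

-5/7

Both pieces are strictly decreasing (slopes −7 and −9), so each is injective on its own interval.
The left piece maps (−∞, 0) onto (3, ∞); the right piece maps [0, ∞) onto (−∞, −1].
These images are disjoint, so no value is attained by both pieces. Hence T is injective.
Because the two images are disjoint, no x < 0 has T(x) = T(0), so we compute T⁻¹(8): 8 lies in (3, ∞), so solve −7x + 3 = 8: x = (8 − 3)/(−7) = −5/7.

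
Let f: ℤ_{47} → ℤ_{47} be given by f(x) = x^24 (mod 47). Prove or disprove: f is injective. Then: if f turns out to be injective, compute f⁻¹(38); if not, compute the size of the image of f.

f(23): Repeated squaring mod 47: 23^1 ≡ 23, 23^2 ≡ 23² = 529 ≡ 12, 23^4 ≡ 12² = 144 ≡ 3, 23^8 ≡ 3² = 9, 23^16 ≡ 9² = 81 ≡ 34. Since 24 = 16 + 8, 23^24 ≡ 34·9: 34·9 = 306 ≡ 24. So 23^24 ≡ 24 (mod 47).
f(24): Repeated squaring mod 47: 24^1 ≡ 24, 24^2 ≡ 24² = 576 ≡ 12, 24^4 ≡ 12² = 144 ≡ 3, 24^8 ≡ 3² = 9, 24^16 ≡ 9² = 81 ≡ 34. Since 24 = 16 + 8, 24^24 ≡ 34·9: 34·9 = 306 ≡ 24. So 24^24 ≡ 24 (mod 47).
So f(23) = f(24) = 24 while 23 ≠ 24, so f is not injective.
Since f is not injective, we determine |image(f)|. Computing x^24 mod 47 for each x (by repeated squaring, reducing mod 47 at every step), the values f(0), f(1), …, f(46) are: 0, 1, 2, 3, 4, 42, 6, 7, 8, 9, 37, 36, 12, 34, 14, 32, 16, 17, 18, 28, 27, 21, 25, 24, 24, 25, 21, 27, 28, 18, 17, 16, 32, 14, 34, 12, 36, 37, 9, 8, 7, 6, 42, 4, 3, 2, 1.
The distinct values are {0, 1, 2, 3, 4, 6, 7, 8, 9, 12, 14, 16, 17, 18, 21, 24, 25, 27, 28, 32, 34, 36, 37, 42}; there are 24 of them.

24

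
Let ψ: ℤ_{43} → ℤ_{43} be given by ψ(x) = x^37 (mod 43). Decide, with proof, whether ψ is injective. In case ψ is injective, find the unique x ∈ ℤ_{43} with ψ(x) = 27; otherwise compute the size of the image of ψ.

Since 43 is prime, the nonzero elements of ℤ_{43} form a cyclic group of order 42.
As gcd(37, 42) = 1, raising to the 37th power is a bijection on this group: if u^37 ≡ v^37 then (uv^{−1})^37 = 1, and the only element of order dividing gcd(37, 42) = 1 is 1, so u = v.
With ψ(0) = 0 this makes ψ injective on all of ℤ_{43}, hence bijective (finite equal-size domain and codomain). In particular ψ is injective.
Since ψ is injective, we find the preimage of 27. The inverse of x ↦ x^37 on (ℤ_{43})^× is x ↦ x^25, because 37·25 = 925 = 22·42 + 1 ≡ 1 (mod 42) and x^{42} = 1 for x ≠ 0 (Fermat). So ψ⁻¹(27) = 27^25 mod 43.
Repeated squaring mod 43: 27^1 ≡ 27, 27^2 ≡ 27² = 729 ≡ 41, 27^4 ≡ 41² = 1681 ≡ 4, 27^8 ≡ 4² = 16, 27^16 ≡ 16² = 256 ≡ 41. Since 25 = 16 + 8 + 1, 27^25 ≡ 41·16·27: 41·16 = 656 ≡ 11, then 11·27 = 297 ≡ 39. So 27^25 ≡ 39 (mod 43).
Hence ψ⁻¹(27) = 39.

39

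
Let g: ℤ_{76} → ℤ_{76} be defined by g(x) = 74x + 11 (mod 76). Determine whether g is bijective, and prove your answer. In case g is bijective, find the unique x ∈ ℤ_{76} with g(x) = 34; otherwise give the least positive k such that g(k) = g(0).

Recall that injectivity means: for all u, v in the domain, g(u) = g(v) implies u = v.
We have gcd(74, 76) = 2 > 1. Taking u = 0 and v = 38: g(0) = 11 and g(38) = 74·38 + 11 = 2823 ≡ 11 (mod 76).
So g(0) = g(38) while 0 ≠ 38, hence g is not injective, hence not bijective.
Since g is not bijective, we find the least positive k with g(k) = g(0): this means 74k ≡ 0 (mod 76), i.e. 76 ∣ 74k. Since gcd(74, 76) = 2, dividing through by 2 this holds exactly when 38 ∣ 37k, and as gcd(37, 38) = 1, exactly when 38 ∣ k.
The smallest positive such k is 38.

38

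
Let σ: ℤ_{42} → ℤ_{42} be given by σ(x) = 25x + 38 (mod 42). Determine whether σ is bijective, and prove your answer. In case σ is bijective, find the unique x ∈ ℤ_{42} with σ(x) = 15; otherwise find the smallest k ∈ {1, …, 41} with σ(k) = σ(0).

By definition, σ is injective if σ(x_1) = σ(x_2) implies x_1 = x_2.
If σ(x_1) = σ(x_2), then 25x_1 ≡ 25x_2 (mod 42). Because gcd(25, 42) = 1, we may cancel 25 to get x_1 ≡ x_2 (mod 42).
We now compute 25⁻¹ mod 42 explicitly. Euclid's algorithm: 42 = 1·25 + 17, 25 = 1·17 + 8, 17 = 2·8 + 1; back-substituting gives 1 = 37·25 − 22·42, so 25⁻¹ ≡ 37 (mod 42).
For any y ∈ ℤ_{42}, x = 37(y − 38) mod 42 satisfies σ(x) = 25·37(y − 38) + 38 ≡ y (since 25·37 ≡ 1 mod 42). So every y has a preimage.
So σ is bijective.
Since σ is bijective, we find σ⁻¹(15): we need 25x ≡ 15 − 38 ≡ 19 (mod 42). Using 25⁻¹ = 37: x ≡ 37·19 = 703 = 16·42 + 31, so x = 31.
Check: σ(31) = 25·31 + 38 = 813 = 19·42 + 15 ≡ 15 (mod 42).

31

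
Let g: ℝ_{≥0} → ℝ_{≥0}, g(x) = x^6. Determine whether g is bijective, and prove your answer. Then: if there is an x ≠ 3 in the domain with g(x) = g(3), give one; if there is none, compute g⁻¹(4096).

4

On ℝ_{≥0}, x ↦ x^6 is strictly increasing (injective) and for any y ∈ ℝ_{≥0} the 6th root y^{1/6} lies in ℝ_{≥0} (surjective). So g is bijective.
Since x ↦ x^6 is strictly increasing on ℝ_{≥0}, it is injective there, so no x ≠ 3 in the domain has g(x) = g(3). We therefore compute g⁻¹(4096) = 4096^{1/6} = 4 (indeed 4^6 = 4096).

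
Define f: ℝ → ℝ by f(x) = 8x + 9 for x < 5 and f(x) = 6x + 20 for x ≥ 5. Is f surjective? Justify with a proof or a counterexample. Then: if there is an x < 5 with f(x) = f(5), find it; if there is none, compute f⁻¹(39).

Both pieces are strictly increasing (slopes 8 and 6), so each is injective on its own interval.
The left piece maps (−∞, 5) onto (−∞, 49); the right piece maps [5, ∞) onto [50, ∞).
The union (−∞, 49) ∪ [50, ∞) omits the interval between 49 and 50; in particular 49 has no preimage. So f is not surjective.
Because the two images are disjoint, no x < 5 has f(x) = f(5), so we compute f⁻¹(39): 39 lies in (−∞, 49), so solve 8x + 9 = 39: x = (39 − 9)/8 = 15/4.

15/4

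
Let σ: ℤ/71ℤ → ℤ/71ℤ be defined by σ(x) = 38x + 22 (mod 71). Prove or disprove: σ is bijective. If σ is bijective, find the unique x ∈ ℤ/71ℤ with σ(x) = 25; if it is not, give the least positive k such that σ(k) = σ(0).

58

If σ(u) = σ(v), then 38u ≡ 38v (mod 71). Because gcd(38, 71) = 1, we may cancel 38 to get u ≡ v (mod 71).
We now compute 38⁻¹ mod 71 explicitly. Euclid's algorithm: 71 = 1·38 + 33, 38 = 1·33 + 5, 33 = 6·5 + 3, 5 = 1·3 + 2, 3 = 1·2 + 1; back-substituting gives 1 = 43·38 − 23·71, so 38⁻¹ ≡ 43 (mod 71).
Then y ↦ 43(y − 22) is a two-sided inverse to σ, so every y ∈ ℤ/71ℤ has a preimage.
Hence σ is bijective.
Since σ is bijective, we compute σ⁻¹(25): solve 38x + 22 ≡ 25 (mod 71), i.e. 38x ≡ 3 (mod 71).
Multiplying by 38⁻¹ = 43 gives x ≡ 43·3 = 129 = 1·71 + 58 ≡ 58 (mod 71).
Check: σ(58) = 38·58 + 22 = 2226 = 31·71 + 25 ≡ 25 (mod 71).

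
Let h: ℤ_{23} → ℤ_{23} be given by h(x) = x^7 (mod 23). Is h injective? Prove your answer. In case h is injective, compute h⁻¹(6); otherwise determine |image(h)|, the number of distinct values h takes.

Since 23 is prime, the nonzero elements of ℤ_{23} form a cyclic group of order 22.
As gcd(7, 22) = 1, raising to the 7th power is a bijection on this group: if s^7 ≡ t^7 then (st^{−1})^7 = 1, and the only element of order dividing gcd(7, 22) = 1 is 1, so s = t.
With h(0) = 0 this makes h injective on all of ℤ_{23}, hence bijective (finite equal-size domain and codomain). In particular h is injective.
Since h is injective, we find the preimage of 6. The inverse of x ↦ x^7 on (ℤ_{23})^× is x ↦ x^19, because 7·19 = 133 = 6·22 + 1 ≡ 1 (mod 22) and x^{22} = 1 for x ≠ 0 (Fermat). So h⁻¹(6) = 6^19 mod 23.
Repeated squaring mod 23: 6^1 ≡ 6, 6^2 ≡ 6² = 36 ≡ 13, 6^4 ≡ 13² = 169 ≡ 8, 6^8 ≡ 8² = 64 ≡ 18, 6^16 ≡ 18² = 324 ≡ 2. Since 19 = 16 + 2 + 1, 6^19 ≡ 2·13·6: 2·13 = 26 ≡ 3, then 3·6 = 18. So 6^19 ≡ 18 (mod 23).
Hence h⁻¹(6) = 18.

18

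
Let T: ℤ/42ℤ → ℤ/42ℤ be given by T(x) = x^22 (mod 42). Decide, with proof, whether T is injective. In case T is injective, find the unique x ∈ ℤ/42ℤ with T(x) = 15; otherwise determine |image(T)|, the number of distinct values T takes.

16

T(4): Repeated squaring mod 42: 4^1 ≡ 4, 4^2 ≡ 4² = 16, 4^4 ≡ 16² = 256 ≡ 4, 4^8 ≡ 4² = 16, 4^16 ≡ 16² = 256 ≡ 4. Since 22 = 16 + 4 + 2, 4^22 ≡ 4·4·16: 4·4 = 16, then 16·16 = 256 ≡ 4. So 4^22 ≡ 4 (mod 42).
T(10): Repeated squaring mod 42: 10^1 ≡ 10, 10^2 ≡ 10² = 100 ≡ 16, 10^4 ≡ 16² = 256 ≡ 4, 10^8 ≡ 4² = 16, 10^16 ≡ 16² = 256 ≡ 4. Since 22 = 16 + 4 + 2, 10^22 ≡ 4·4·16: 4·4 = 16, then 16·16 = 256 ≡ 4. So 10^22 ≡ 4 (mod 42).
So T(4) = T(10) = 4 while 4 ≠ 10, so T is not injective.
Since T is not injective, we determine |image(T)|. Computing x^22 mod 42 for each x (by repeated squaring, reducing mod 42 at every step), the values T(0), T(1), …, T(41) are: 0, 1, 16, 39, 4, 37, 36, 7, 22, 9, 4, 25, 30, 1, 28, 15, 16, 25, 18, 37, 22, 21, 22, 37, 18, 25, 16, 15, 28, 1, 30, 25, 4, 9, 22, 7, 36, 37, 4, 39, 16, 1.
The distinct values are {0, 1, 4, 7, 9, 15, 16, 18, 21, 22, 25, 28, 30, 36, 37, 39}; there are 16 of them.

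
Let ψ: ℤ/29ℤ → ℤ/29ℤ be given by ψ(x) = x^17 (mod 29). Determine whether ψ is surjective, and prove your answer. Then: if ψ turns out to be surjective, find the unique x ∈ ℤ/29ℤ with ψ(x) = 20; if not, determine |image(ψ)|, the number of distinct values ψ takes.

24

Since 29 is prime, the nonzero elements of ℤ/29ℤ form a cyclic group of order 28.
As gcd(17, 28) = 1, raising to the 17th power is a bijection on this group: if u^17 ≡ v^17 then (uv^{−1})^17 = 1, and the only element of order dividing gcd(17, 28) = 1 is 1, so u = v.
With ψ(0) = 0 this makes ψ injective on all of ℤ/29ℤ, hence bijective (finite equal-size domain and codomain). In particular ψ is surjective.
Since ψ is surjective, we find the preimage of 20. The inverse of x ↦ x^17 on (ℤ/29ℤ)^× is x ↦ x^5, because 17·5 = 85 = 3·28 + 1 ≡ 1 (mod 28) and x^{28} = 1 for x ≠ 0 (Fermat). So ψ⁻¹(20) = 20^5 mod 29.
Repeated squaring mod 29: 20^1 ≡ 20, 20^2 ≡ 20² = 400 ≡ 23, 20^4 ≡ 23² = 529 ≡ 7. Since 5 = 4 + 1, 20^5 ≡ 7·20: 7·20 = 140 ≡ 24. So 20^5 ≡ 24 (mod 29).
Hence ψ⁻¹(20) = 24.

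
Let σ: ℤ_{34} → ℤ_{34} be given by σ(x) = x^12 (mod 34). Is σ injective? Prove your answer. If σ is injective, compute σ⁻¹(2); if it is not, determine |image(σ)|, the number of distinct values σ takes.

10

σ(3): Repeated squaring mod 34: 3^1 ≡ 3, 3^2 ≡ 3² = 9, 3^4 ≡ 9² = 81 ≡ 13, 3^8 ≡ 13² = 169 ≡ 33. Since 12 = 8 + 4, 3^12 ≡ 33·13: 33·13 = 429 ≡ 21. So 3^12 ≡ 21 (mod 34).
σ(5): Repeated squaring mod 34: 5^1 ≡ 5, 5^2 ≡ 5² = 25, 5^4 ≡ 25² = 625 ≡ 13, 5^8 ≡ 13² = 169 ≡ 33. Since 12 = 8 + 4, 5^12 ≡ 33·13: 33·13 = 429 ≡ 21. So 5^12 ≡ 21 (mod 34).
So σ(3) = σ(5) = 21 while 3 ≠ 5, thus σ is not injective.
Since σ is not injective, we determine |image(σ)|. Computing x^12 mod 34 for each x (by repeated squaring, reducing mod 34 at every step), the values σ(0), σ(1), …, σ(33) are: 0, 1, 16, 21, 18, 21, 30, 13, 16, 33, 30, 13, 4, 1, 4, 33, 18, 17, 18, 33, 4, 1, 4, 13, 30, 33, 16, 13, 30, 21, 18, 21, 16, 1.
The distinct values are {0, 1, 4, 13, 16, 17, 18, 21, 30, 33}; there are 10 of them.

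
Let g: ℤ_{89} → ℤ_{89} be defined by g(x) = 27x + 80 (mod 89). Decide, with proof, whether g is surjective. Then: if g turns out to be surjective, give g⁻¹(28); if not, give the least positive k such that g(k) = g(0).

64

Since gcd(27, 89) = 1, 27 is invertible modulo 89. Euclid's algorithm: 89 = 3·27 + 8, 27 = 3·8 + 3, 8 = 2·3 + 2, 3 = 1·2 + 1; back-substituting gives 1 = 33·27 − 10·89, so 27⁻¹ ≡ 33 (mod 89).
For any y ∈ ℤ_{89}, x = 33(y − 80) mod 89 satisfies g(x) = 27·33(y − 80) + 80 ≡ y (since 27·33 ≡ 1 mod 89). So every y has a preimage.
So g is surjective.
Since g is surjective, we find g⁻¹(28): we need 27x ≡ 28 − 80 ≡ 37 (mod 89). Using 27⁻¹ = 33: x ≡ 33·37 = 1221 = 13·89 + 64, so x = 64.
Check: g(64) = 27·64 + 80 = 1808 = 20·89 + 28 ≡ 28 (mod 89).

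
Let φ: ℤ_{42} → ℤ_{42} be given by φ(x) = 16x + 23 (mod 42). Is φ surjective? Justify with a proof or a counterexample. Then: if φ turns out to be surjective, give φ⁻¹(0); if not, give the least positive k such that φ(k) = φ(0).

21

Since gcd(16, 42) = 2, we have 16x ≡ 0 (mod 2) for all x, so φ(x) ≡ 1 (mod 2).
But 0 ≢ 1 (mod 2), so 0 ∈ ℤ_{42} has no preimage. Thus φ is not surjective.
Since φ is not surjective, we find the least positive k with φ(k) = φ(0): this means 16k ≡ 0 (mod 42), i.e. 42 ∣ 16k. Since gcd(16, 42) = 2, dividing through by 2 this holds exactly when 21 ∣ 8k, and as gcd(8, 21) = 1, exactly when 21 ∣ k.
The smallest positive such k is 21.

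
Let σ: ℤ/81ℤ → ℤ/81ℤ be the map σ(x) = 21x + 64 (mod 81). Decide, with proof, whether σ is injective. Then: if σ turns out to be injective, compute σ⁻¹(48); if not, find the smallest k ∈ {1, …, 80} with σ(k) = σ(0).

Recall that σ is injective when σ(s) = σ(t) forces s = t.
We have gcd(21, 81) = 3 > 1. Taking s = 0 and t = 27: σ(0) = 64 and σ(27) = 21·27 + 64 = 631 ≡ 64 (mod 81).
So σ(0) = σ(27) while 0 ≠ 27, so σ is not injective.
Since σ is not injective, we find the least positive k with σ(k) = σ(0): this means 21k ≡ 0 (mod 81), i.e. 81 ∣ 21k. Since gcd(21, 81) = 3, dividing through by 3 this holds exactly when 27 ∣ 7k, and as gcd(7, 27) = 1, exactly when 27 ∣ k.
The smallest positive such k is 27.

27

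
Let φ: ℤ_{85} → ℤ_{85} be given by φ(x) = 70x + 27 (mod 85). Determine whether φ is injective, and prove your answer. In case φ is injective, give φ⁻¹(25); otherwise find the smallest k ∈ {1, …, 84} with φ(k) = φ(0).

We have gcd(70, 85) = 5 > 1. Taking x_1 = 0 and x_2 = 17: φ(0) = 27 and φ(17) = 70·17 + 27 = 1217 ≡ 27 (mod 85).
So φ(0) = φ(17) while 0 ≠ 17, therefore φ is not injective.
Since φ is not injective, we find the least positive k with φ(k) = φ(0): this means 70k ≡ 0 (mod 85), i.e. 85 ∣ 70k. Since gcd(70, 85) = 5, dividing through by 5 this holds exactly when 17 ∣ 14k, and as gcd(14, 17) = 1, exactly when 17 ∣ k.
The smallest positive such k is 17.

17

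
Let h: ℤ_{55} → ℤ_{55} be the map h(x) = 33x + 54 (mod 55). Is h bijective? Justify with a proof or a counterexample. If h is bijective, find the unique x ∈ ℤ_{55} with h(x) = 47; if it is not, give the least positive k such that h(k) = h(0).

We have gcd(33, 55) = 11 > 1. Taking s = 0 and t = 5: h(0) = 54 and h(5) = 33·5 + 54 = 219 ≡ 54 (mod 55).
So h(0) = h(5) while 0 ≠ 5, hence h is not injective, hence not bijective.
Since h is not bijective, we find the least positive k with h(k) = h(0): this means 33k ≡ 0 (mod 55), i.e. 55 ∣ 33k. Since gcd(33, 55) = 11, dividing through by 11 this holds exactly when 5 ∣ 3k, and as gcd(3, 5) = 1, exactly when 5 ∣ k.
The smallest positive such k is 5.

5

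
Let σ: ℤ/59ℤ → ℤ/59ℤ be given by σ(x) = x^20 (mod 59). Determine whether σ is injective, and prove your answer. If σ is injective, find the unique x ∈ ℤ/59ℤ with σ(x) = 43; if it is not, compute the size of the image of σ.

σ(29): Repeated squaring mod 59: 29^1 ≡ 29, 29^2 ≡ 29² = 841 ≡ 15, 29^4 ≡ 15² = 225 ≡ 48, 29^8 ≡ 48² = 2304 ≡ 3, 29^16 ≡ 3² = 9. Since 20 = 16 + 4, 29^20 ≡ 9·48: 9·48 = 432 ≡ 19. So 29^20 ≡ 19 (mod 59).
σ(30): Repeated squaring mod 59: 30^1 ≡ 30, 30^2 ≡ 30² = 900 ≡ 15, 30^4 ≡ 15² = 225 ≡ 48, 30^8 ≡ 48² = 2304 ≡ 3, 30^16 ≡ 3² = 9. Since 20 = 16 + 4, 30^20 ≡ 9·48: 9·48 = 432 ≡ 19. So 30^20 ≡ 19 (mod 59).
So σ(29) = σ(30) = 19 while 29 ≠ 30, so σ is not injective.
Since σ is not injective, we determine |image(σ)|. Computing x^20 mod 59 for each x (by repeated squaring, reducing mod 59 at every step), the values σ(0), σ(1), …, σ(58) are: 0, 1, 28, 41, 17, 16, 27, 25, 4, 29, 35, 49, 48, 57, 51, 7, 53, 26, 45, 5, 36, 22, 15, 21, 46, 20, 3, 9, 12, 19, 19, 12, 9, 3, 20, 46, 21, 15, 22, 36, 5, 45, 26, 53, 7, 51, 57, 48, 49, 35, 29, 4, 25, 27, 16, 17, 41, 28, 1.
The distinct values are {0, 1, 3, 4, 5, 7, 9, 12, 15, 16, 17, 19, 20, 21, 22, 25, 26, 27, 28, 29, 35, 36, 41, 45, 46, 48, 49, 51, 53, 57}; there are 30 of them.

30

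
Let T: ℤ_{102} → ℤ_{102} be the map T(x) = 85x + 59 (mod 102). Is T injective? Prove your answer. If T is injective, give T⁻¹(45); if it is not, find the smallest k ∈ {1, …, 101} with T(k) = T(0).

6

By definition, T is injective when T(u) = T(v) forces u = v.
We have gcd(85, 102) = 17 > 1. Taking u = 0 and v = 6: T(0) = 59 and T(6) = 85·6 + 59 = 569 ≡ 59 (mod 102).
So T(0) = T(6) while 0 ≠ 6, therefore T is not injective.
Since T is not injective, we find the least positive k with T(k) = T(0): this means 85k ≡ 0 (mod 102), i.e. 102 ∣ 85k. Since gcd(85, 102) = 17, dividing through by 17 this holds exactly when 6 ∣ 5k, and as gcd(5, 6) = 1, exactly when 6 ∣ k.
The smallest positive such k is 6.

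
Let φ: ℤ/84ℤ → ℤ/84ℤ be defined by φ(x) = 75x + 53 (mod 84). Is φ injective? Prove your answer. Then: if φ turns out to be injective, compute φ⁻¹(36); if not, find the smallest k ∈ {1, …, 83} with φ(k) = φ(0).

Recall that φ is injective when φ(a) = φ(b) forces a = b.
We have gcd(75, 84) = 3 > 1. Taking a = 0 and b = 28: φ(0) = 53 and φ(28) = 75·28 + 53 = 2153 ≡ 53 (mod 84).
So φ(0) = φ(28) while 0 ≠ 28, hence φ is not injective.
Since φ is not injective, we find the least positive k with φ(k) = φ(0): this means 75k ≡ 0 (mod 84), i.e. 84 ∣ 75k. Since gcd(75, 84) = 3, dividing through by 3 this holds exactly when 28 ∣ 25k, and as gcd(25, 28) = 1, exactly when 28 ∣ k.
The smallest positive such k is 28.

28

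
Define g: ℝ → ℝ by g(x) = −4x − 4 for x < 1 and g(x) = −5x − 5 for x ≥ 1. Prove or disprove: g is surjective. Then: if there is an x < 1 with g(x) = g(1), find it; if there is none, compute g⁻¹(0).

Both pieces are strictly decreasing (slopes −4 and −5), so each is injective on its own interval.
The left piece maps (−∞, 1) onto (−8, ∞); the right piece maps [1, ∞) onto (−∞, −10].
The union (−8, ∞) ∪ (−∞, −10] omits the interval between −8 and −10; in particular −8 has no preimage. So g is not surjective.
Because the two images are disjoint, no x < 1 has g(x) = g(1), so we compute g⁻¹(0): 0 lies in (−8, ∞), so solve −4x − 4 = 0: x = (0 + 4)/(−4) = −1.

-1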